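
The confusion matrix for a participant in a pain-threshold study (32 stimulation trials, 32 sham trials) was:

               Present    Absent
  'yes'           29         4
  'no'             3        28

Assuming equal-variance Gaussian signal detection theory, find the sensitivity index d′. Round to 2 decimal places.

d′ = 2.47

H = 29/32 = 0.9062
FA = 4/32 = 0.1250
Φ⁻¹(H) = Φ⁻¹(0.9062) = 1.3177
Φ⁻¹(FA) = Φ⁻¹(0.1250) = -1.1503
d' = z(H) − z(FA) = 1.3177 − (-1.1503) = 2.4680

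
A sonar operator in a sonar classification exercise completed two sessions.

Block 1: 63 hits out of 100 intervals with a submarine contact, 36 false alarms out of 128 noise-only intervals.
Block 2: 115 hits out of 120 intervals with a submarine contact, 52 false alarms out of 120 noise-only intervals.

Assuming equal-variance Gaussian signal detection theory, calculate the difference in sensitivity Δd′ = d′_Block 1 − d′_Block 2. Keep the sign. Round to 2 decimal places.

Block 1: z(0.6300) = 0.332, z(0.2812) = -0.579, d' = 0.911
Block 2: z(0.9583) = 1.731, z(0.4333) = -0.168, d' = 1.899
Δd' = d'_Block 1 − d'_Block 2 = 0.911 − 1.899 = -0.988
Block 2 has the higher sensitivity.

Δd′ = -0.99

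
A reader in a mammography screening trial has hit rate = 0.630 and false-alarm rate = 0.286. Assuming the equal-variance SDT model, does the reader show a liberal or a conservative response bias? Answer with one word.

conservative

z(H) = 0.332, z(FA) = -0.565
c = −½·(z(H) + z(FA)) = 0.1165
c > 0 → conservative criterion (biased toward responding “no”).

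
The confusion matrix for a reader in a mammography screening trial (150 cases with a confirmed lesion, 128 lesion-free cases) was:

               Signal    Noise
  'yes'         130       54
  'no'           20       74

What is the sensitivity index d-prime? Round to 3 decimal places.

d-prime = 1.308

H = 130/150 = 0.8667
FA = 54/128 = 0.4219
Φ⁻¹(H) = 1.1109
Φ⁻¹(FA) = -0.1970
d' = z(H) − z(FA) = 1.1109 − (-0.1970) = 1.3079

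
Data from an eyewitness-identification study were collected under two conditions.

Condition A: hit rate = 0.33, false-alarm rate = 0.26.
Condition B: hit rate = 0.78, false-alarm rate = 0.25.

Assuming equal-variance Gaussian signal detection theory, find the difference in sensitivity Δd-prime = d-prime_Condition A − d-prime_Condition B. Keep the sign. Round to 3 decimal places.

Condition A: z(0.33) = -0.4399, z(0.26) = -0.6433, d' = 0.2034
Condition B: z(0.78) = 0.7722, z(0.25) = -0.6745, d' = 1.4467
Δd' = d'_Condition A − d'_Condition B = 0.2034 − 1.4467 = -1.2433
Condition B has the higher sensitivity.

Δd-prime = -1.243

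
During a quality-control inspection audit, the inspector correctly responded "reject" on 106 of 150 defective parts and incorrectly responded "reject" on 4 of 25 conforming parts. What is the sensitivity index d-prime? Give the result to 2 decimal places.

H = 106/150 = 0.7067
FA = 4/25 = 0.1600
z(H) = z(0.7067) = 0.5438
z(FA) = z(0.1600) = -0.9945
d' = z(H) − z(FA) = 0.5438 − (-0.9945) = 1.5383

d-prime = 1.54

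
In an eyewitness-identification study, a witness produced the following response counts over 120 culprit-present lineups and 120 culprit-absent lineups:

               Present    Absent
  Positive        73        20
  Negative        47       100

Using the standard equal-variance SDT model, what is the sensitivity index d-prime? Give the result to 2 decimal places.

d-prime = 1.24

H = 73/120 = 0.6083
FA = 20/120 = 0.1667
Φ⁻¹(H) = 0.275
Φ⁻¹(FA) = -0.967
d' = z(H) − z(FA) = 0.275 − (-0.967) = 1.242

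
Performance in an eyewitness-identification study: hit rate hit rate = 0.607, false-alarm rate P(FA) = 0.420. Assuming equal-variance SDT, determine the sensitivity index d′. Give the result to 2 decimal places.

z(H) = z(0.607) = 0.272
z(FA) = z(0.420) = -0.202
d' = z(H) − z(FA) = 0.272 − (-0.202) = 0.474

d′ = 0.47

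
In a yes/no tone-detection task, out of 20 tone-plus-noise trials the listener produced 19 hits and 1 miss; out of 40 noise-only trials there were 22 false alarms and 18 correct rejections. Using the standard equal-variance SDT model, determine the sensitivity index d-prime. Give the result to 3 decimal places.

d-prime = 1.519

H = 19/20 = 0.9500
FA = 22/40 = 0.5500
z(H) = z(0.9500) = 1.6449
z(FA) = z(0.5500) = 0.1257
d' = z(H) − z(FA) = 1.6449 − 0.1257 = 1.5192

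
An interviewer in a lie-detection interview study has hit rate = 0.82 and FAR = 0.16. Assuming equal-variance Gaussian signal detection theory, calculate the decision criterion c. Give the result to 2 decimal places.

c = 0.04

z(H) = 0.9154
z(FA) = -0.9945
c = −½·[z(H) + z(FA)] = −0.5 × (0.9154 + (-0.9945)) = 0.03955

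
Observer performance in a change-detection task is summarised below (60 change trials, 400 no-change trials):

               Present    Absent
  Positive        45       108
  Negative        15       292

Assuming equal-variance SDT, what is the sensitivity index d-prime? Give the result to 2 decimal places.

H = 45/60 = 0.7500
FA = 108/400 = 0.2700
Φ⁻¹(H) = Φ⁻¹(0.7500) = 0.674
Φ⁻¹(FA) = Φ⁻¹(0.2700) = -0.613
d' = z(H) − z(FA) = 0.674 − (-0.613) = 1.287

d-prime = 1.29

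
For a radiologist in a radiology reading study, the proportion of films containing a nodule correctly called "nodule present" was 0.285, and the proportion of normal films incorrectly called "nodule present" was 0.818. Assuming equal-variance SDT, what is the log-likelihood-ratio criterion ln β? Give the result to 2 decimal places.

z(H) = z(0.285) = -0.568
z(FA) = z(0.818) = 0.908
ln β = −½·[z(H)² − z(FA)²] = −0.5 × (0.323 − 0.824) = 0.2505

ln β = 0.25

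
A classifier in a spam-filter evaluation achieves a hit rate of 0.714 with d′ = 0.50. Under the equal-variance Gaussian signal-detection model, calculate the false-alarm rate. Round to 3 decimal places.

false-alarm rate = 0.526

z(hit rate) = z(0.714) = 0.5651
z(FA) = z(H) − d' = 0.5651 − 0.50 = 0.0651
false-alarm rate = Φ(0.0651) = 0.5260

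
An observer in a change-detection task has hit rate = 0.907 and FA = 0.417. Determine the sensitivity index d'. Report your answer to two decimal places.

d' = 1.53

z(0.907) = 1.3225, z(0.417) = -0.2096
d' = z(H) − z(FA) = 1.3225 − (-0.2096) = 1.5321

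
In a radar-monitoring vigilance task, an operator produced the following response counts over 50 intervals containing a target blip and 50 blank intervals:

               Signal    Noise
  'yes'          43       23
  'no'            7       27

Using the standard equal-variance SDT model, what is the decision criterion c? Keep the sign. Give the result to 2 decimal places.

c = -0.49

H = 43/50 = 0.8600
FA = 23/50 = 0.4600
z(H) = z(0.8600) = 1.080
z(FA) = z(0.4600) = -0.100
c = −½·[z(H) + z(FA)] = −0.5 × (1.080 + (-0.100)) = -0.490
c < 0: the operator has a liberal response bias.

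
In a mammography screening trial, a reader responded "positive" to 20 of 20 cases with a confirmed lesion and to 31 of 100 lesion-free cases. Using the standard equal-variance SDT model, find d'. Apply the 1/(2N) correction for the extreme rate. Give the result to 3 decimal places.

d' = 2.456

The hit rate is 20/20 = 1, so apply the 1/(2N) correction: H → 1 − 1/(2·20) = 0.97500.
z(H) = z(0.97500) = 1.9600
z(FA) = z(0.31000) = -0.4959
d' = 1.9600 − (-0.4959) = 2.4559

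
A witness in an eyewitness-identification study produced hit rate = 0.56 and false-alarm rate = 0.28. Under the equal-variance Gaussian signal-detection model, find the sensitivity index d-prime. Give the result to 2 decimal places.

d-prime = 0.73

z(H) = z(0.56) = 0.151
z(FA) = z(0.28) = -0.583
d' = z(H) − z(FA) = 0.151 − (-0.583) = 0.734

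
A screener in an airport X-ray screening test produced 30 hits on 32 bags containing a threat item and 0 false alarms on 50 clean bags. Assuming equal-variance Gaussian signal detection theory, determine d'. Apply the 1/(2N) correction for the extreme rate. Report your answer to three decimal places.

d' = 3.860

The false-alarm rate is 0/50 = 0, so apply the 1/(2N) correction: FA → 1/(2·50) = 0.01000.
z(H) = z(0.93750) = 1.5341
z(FA) = z(0.01000) = -2.3263
d' = 1.5341 − (-2.3263) = 3.8604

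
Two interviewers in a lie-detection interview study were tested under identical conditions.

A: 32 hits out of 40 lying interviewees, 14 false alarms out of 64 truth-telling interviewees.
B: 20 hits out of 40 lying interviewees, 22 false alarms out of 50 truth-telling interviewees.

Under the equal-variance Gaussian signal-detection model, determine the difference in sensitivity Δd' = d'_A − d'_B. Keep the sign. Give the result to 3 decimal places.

A: z(0.8000) = 0.8416, z(0.2188) = -0.7763, d' = 1.6179
B: z(0.5000) = 0.0000, z(0.4400) = -0.1510, d' = 0.1510
Δd' = d'_A − d'_B = 1.6179 − 0.1510 = 1.4669
A has the higher sensitivity.

Δd' = 1.467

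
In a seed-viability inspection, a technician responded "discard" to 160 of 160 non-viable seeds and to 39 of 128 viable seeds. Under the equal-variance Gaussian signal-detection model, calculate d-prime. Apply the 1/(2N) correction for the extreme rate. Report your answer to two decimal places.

d-prime = 3.25

The hit rate is 160/160 = 1, so apply the 1/(2N) correction: H → 1 − 1/(2·160) = 0.99687.
z(H) = z(0.99687) = 2.734
z(FA) = z(0.30469) = -0.511
d' = 2.734 − (-0.511) = 3.245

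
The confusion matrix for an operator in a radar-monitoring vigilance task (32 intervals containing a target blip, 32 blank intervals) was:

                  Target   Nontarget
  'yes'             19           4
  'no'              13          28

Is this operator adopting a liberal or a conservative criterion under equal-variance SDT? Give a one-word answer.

z(H) = 0.237, z(FA) = -1.150
c = −½·(z(H) + z(FA)) = 0.4565
c > 0 → conservative criterion (biased toward responding “no”).

conservative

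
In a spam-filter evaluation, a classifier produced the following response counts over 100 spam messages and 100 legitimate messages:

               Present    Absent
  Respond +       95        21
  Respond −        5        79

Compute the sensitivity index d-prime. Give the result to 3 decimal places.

H = 95/100 = 0.9500
FA = 21/100 = 0.2100
z(H) = z(0.9500) = 1.6449
z(FA) = z(0.2100) = -0.8064
d' = z(H) − z(FA) = 1.6449 − (-0.8064) = 2.4513

d-prime = 2.451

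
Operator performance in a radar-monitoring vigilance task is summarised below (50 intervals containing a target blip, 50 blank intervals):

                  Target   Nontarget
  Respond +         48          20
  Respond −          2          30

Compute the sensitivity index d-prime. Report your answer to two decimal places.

H = 48/50 = 0.9600
FA = 20/50 = 0.4000
z(H) = z(0.9600) = 1.7507
z(FA) = z(0.4000) = -0.2533
d' = z(H) − z(FA) = 1.7507 − (-0.2533) = 2.0040

d-prime = 2.00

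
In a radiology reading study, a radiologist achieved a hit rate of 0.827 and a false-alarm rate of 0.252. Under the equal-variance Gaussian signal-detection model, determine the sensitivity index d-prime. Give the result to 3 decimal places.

d-prime = 1.611

z(0.827) = 0.9424, z(0.252) = -0.6682
d' = z(H) − z(FA) = 0.9424 − (-0.6682) = 1.6106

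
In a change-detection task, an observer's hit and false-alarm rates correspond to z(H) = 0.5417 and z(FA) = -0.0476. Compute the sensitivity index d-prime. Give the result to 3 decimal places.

d-prime = 0.589

d' = z(H) − z(FA) = 0.5417 − (-0.0476) = 0.5893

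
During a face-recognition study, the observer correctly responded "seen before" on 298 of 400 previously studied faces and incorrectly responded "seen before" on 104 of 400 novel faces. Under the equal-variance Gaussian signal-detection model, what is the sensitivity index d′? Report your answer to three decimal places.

d′ = 1.302

H = 298/400 = 0.7450
FA = 104/400 = 0.2600
z(H) = z(0.7450) = 0.6588
z(FA) = z(0.2600) = -0.6433
d' = z(H) − z(FA) = 0.6588 − (-0.6433) = 1.3021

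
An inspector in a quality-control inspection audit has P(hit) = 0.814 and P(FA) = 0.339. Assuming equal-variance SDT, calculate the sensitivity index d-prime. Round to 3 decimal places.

d-prime = 1.308

z(H) = 0.8927
z(FA) = -0.4152
d' = z(H) − z(FA) = 0.8927 − (-0.4152) = 1.3079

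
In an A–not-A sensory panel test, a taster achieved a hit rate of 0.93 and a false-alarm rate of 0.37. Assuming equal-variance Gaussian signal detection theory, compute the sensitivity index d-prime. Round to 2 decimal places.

z(H) = 1.476
z(FA) = -0.332
d' = z(H) − z(FA) = 1.476 − (-0.332) = 1.808

d-prime = 1.81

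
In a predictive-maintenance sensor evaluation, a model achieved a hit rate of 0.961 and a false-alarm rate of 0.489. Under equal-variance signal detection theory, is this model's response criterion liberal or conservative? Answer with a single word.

liberal

z(H) = 1.762, z(FA) = -0.028
c = −½·(z(H) + z(FA)) = -0.867
c < 0 → liberal criterion (biased toward responding “yes”).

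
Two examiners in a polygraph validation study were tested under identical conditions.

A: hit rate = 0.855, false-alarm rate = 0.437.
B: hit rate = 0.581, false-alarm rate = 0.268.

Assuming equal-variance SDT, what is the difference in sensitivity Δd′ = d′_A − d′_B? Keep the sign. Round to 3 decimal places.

Δd′ = 0.393

A: z(0.855) = 1.0581, z(0.437) = -0.1586, d' = 1.2167
B: z(0.581) = 0.2045, z(0.268) = -0.6189, d' = 0.8234
Δd' = d'_A − d'_B = 1.2167 − 0.8234 = 0.3933
A has the higher sensitivity.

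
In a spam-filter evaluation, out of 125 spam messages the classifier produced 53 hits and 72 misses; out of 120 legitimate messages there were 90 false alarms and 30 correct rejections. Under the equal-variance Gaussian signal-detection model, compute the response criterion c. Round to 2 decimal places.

c = -0.24

H = 53/125 = 0.4240
FA = 90/120 = 0.7500
z(0.4240) = -0.1917, z(0.7500) = 0.6745
c = −½·[z(H) + z(FA)] = −0.5 × (-0.1917 + 0.6745) = -0.2414
c < 0: the classifier has a liberal response bias.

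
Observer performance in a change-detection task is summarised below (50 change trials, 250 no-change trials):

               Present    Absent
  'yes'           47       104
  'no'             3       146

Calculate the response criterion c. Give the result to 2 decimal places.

c = -0.67

H = 47/50 = 0.9400
FA = 104/250 = 0.4160
Φ⁻¹(H) = 1.5548
Φ⁻¹(FA) = -0.2121
c = −½·[z(H) + z(FA)] = −0.5 × (1.5548 + (-0.2121)) = -0.67135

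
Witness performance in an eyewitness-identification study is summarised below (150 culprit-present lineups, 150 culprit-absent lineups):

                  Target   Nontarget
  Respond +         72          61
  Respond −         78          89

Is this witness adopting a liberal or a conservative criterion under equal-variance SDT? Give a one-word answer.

z(H) = -0.050, z(FA) = -0.236
c = −½·(z(H) + z(FA)) = 0.143
c > 0 → conservative criterion (biased toward responding “no”).

conservative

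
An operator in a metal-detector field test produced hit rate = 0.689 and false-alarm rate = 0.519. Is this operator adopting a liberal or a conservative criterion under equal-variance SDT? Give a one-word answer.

liberal

z(H) = 0.493, z(FA) = 0.048
c = −½·(z(H) + z(FA)) = -0.2705
c < 0 → liberal criterion (biased toward responding “yes”).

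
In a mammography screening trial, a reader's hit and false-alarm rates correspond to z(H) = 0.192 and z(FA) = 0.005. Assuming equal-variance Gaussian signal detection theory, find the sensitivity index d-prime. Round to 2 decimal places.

d-prime = 0.19

d' = z(H) − z(FA) = 0.192 − 0.005 = 0.187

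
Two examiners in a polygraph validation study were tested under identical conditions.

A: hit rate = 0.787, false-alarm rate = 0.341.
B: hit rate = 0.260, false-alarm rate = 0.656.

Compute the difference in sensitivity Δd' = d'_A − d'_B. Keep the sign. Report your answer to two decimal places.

Δd' = 2.25

A: z(0.787) = 0.796, z(0.341) = -0.410, d' = 1.206
B: z(0.260) = -0.643, z(0.656) = 0.402, d' = -1.045
Δd' = d'_A − d'_B = 1.206 − (-1.045) = 2.251
A has the higher sensitivity.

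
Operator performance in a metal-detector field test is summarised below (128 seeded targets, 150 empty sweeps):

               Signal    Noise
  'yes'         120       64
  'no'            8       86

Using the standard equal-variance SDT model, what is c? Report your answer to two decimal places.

H = 120/128 = 0.9375
FA = 64/150 = 0.4267
z(H) = z(0.9375) = 1.534
z(FA) = z(0.4267) = -0.185
c = −½·[z(H) + z(FA)] = −0.5 × (1.534 + (-0.185)) = -0.6745
c < 0: the operator has a liberal response bias.

c = -0.67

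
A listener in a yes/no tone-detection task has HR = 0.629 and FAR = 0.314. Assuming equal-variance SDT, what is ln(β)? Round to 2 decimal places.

z(H) = z(0.629) = 0.329
z(FA) = z(0.314) = -0.485
ln β = −½·[z(H)² − z(FA)²] = −0.5 × (0.108 − 0.235) = 0.0635

ln β = 0.06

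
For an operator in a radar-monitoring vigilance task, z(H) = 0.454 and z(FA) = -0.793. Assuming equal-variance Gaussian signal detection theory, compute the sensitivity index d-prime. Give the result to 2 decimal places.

d' = z(H) − z(FA) = 0.454 − (-0.793) = 1.247

d-prime = 1.25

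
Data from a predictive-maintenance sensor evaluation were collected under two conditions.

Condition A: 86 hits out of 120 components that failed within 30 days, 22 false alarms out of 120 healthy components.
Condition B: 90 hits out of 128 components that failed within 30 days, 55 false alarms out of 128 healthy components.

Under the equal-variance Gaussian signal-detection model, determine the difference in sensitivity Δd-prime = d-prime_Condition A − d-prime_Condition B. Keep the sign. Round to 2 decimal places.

Condition A: z(0.7167) = 0.573, z(0.1833) = -0.903, d' = 1.476
Condition B: z(0.7031) = 0.533, z(0.4297) = -0.177, d' = 0.710
Δd' = d'_Condition A − d'_Condition B = 1.476 − 0.710 = 0.766
Condition A has the higher sensitivity.

Δd-prime = 0.77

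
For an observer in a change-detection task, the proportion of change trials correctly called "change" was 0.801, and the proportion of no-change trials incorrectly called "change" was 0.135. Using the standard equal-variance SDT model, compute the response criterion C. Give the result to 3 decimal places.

z(H) = 0.8452
z(FA) = -1.1031
c = −½·[z(H) + z(FA)] = −0.5 × (0.8452 + (-1.1031)) = 0.12895
c > 0: the observer has a conservative response bias.

C = 0.129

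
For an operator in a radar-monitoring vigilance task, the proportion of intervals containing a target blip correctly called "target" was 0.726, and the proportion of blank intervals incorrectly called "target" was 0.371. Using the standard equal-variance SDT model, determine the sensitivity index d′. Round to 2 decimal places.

d′ = 0.93

Φ⁻¹(H) = Φ⁻¹(0.726) = 0.601
Φ⁻¹(FA) = Φ⁻¹(0.371) = -0.329
d' = z(H) − z(FA) = 0.601 − (-0.329) = 0.930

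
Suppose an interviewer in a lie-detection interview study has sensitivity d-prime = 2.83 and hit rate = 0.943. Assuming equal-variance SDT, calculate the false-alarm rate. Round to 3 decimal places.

false-alarm rate = 0.106

z(hit rate) = z(0.943) = 1.5805
z(FA) = z(H) − d' = 1.5805 − 2.83 = -1.2495
false-alarm rate = Φ(-1.2495) = 0.1057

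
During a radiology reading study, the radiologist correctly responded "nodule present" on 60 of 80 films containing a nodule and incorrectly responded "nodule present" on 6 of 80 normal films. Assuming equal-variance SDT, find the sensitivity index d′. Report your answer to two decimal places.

d′ = 2.11

H = 60/80 = 0.7500
FA = 6/80 = 0.0750
Φ⁻¹(H) = Φ⁻¹(0.7500) = 0.674
Φ⁻¹(FA) = Φ⁻¹(0.0750) = -1.440
d' = z(H) − z(FA) = 0.674 − (-1.440) = 2.114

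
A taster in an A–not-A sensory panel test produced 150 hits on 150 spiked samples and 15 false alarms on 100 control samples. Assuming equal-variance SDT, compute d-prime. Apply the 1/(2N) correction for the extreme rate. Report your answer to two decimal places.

The hit rate is 150/150 = 1, so apply the 1/(2N) correction: H → 1 − 1/(2·150) = 0.99667.
z(H) = z(0.99667) = 2.713
z(FA) = z(0.15000) = -1.036
d' = 2.713 − (-1.036) = 3.749

d-prime = 3.75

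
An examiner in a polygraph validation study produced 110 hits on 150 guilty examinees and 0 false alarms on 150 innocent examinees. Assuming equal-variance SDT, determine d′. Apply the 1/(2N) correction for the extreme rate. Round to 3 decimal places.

The false-alarm rate is 0/150 = 0, so apply the 1/(2N) correction: FA → 1/(2·150) = 0.00333.
z(H) = z(0.73333) = 0.6229
z(FA) = z(0.00333) = -2.7134
d' = 0.6229 − (-2.7134) = 3.3363

d′ = 3.336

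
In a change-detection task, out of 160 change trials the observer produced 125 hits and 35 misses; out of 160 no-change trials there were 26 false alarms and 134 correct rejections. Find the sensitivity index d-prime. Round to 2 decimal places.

H = 125/160 = 0.7812
FA = 26/160 = 0.1625
Φ⁻¹(H) = Φ⁻¹(0.7812) = 0.7763
Φ⁻¹(FA) = Φ⁻¹(0.1625) = -0.9842
d' = z(H) − z(FA) = 0.7763 − (-0.9842) = 1.7605

d-prime = 1.76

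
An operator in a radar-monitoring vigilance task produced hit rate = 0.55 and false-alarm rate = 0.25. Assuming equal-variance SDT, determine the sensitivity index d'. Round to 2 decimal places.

z(H) = 0.126
z(FA) = -0.674
d' = z(H) − z(FA) = 0.126 − (-0.674) = 0.800

d' = 0.80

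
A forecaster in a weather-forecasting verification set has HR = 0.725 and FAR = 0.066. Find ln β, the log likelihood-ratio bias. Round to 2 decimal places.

z(H) = 0.598
z(FA) = -1.506
ln β = −½·[z(H)² − z(FA)²] = −0.5 × (0.358 − 2.268) = 0.955

ln β = 0.96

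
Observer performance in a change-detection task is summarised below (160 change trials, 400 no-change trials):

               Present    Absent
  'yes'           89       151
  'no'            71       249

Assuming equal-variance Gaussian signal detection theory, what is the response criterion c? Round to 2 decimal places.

c = 0.09

H = 89/160 = 0.5563
FA = 151/400 = 0.3775
z(H) = 0.1416
z(FA) = -0.3121
c = −½·[z(H) + z(FA)] = −0.5 × (0.1416 + (-0.3121)) = 0.08525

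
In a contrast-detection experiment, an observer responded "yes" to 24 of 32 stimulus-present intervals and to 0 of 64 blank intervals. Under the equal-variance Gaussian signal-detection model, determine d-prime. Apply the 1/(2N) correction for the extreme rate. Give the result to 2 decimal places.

d-prime = 3.09

The false-alarm rate is 0/64 = 0, so apply the 1/(2N) correction: FA → 1/(2·64) = 0.00781.
z(H) = z(0.75000) = 0.674
z(FA) = z(0.00781) = -2.418
d' = 0.674 − (-2.418) = 3.092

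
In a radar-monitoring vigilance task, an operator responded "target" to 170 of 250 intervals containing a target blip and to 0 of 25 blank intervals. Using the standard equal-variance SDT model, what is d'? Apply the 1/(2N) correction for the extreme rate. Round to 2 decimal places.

d' = 2.52

The false-alarm rate is 0/25 = 0, so apply the 1/(2N) correction: FA → 1/(2·25) = 0.02000.
z(H) = z(0.68000) = 0.468
z(FA) = z(0.02000) = -2.054
d' = 0.468 − (-2.054) = 2.522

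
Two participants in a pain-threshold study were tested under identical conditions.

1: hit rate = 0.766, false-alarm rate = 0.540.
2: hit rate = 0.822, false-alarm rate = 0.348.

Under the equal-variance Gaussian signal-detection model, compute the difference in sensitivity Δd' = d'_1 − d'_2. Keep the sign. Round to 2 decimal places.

Δd' = -0.69

1: z(0.766) = 0.726, z(0.540) = 0.100, d' = 0.626
2: z(0.822) = 0.923, z(0.348) = -0.391, d' = 1.314
Δd' = d'_1 − d'_2 = 0.626 − 1.314 = -0.688
2 has the higher sensitivity.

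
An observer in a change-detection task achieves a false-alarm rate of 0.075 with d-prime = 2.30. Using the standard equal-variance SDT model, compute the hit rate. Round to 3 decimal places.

z(false-alarm rate) = z(0.075) = -1.4395
z(H) = z(FA) + d' = -1.4395 + 2.30 = 0.8605
hit rate = Φ(0.8605) = 0.8052

hit rate = 0.805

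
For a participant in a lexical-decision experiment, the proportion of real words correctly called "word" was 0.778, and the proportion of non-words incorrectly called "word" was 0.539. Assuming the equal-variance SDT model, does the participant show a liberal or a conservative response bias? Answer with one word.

z(H) = 0.765, z(FA) = 0.098
c = −½·(z(H) + z(FA)) = -0.4315
c < 0 → liberal criterion (biased toward responding “yes”).

liberal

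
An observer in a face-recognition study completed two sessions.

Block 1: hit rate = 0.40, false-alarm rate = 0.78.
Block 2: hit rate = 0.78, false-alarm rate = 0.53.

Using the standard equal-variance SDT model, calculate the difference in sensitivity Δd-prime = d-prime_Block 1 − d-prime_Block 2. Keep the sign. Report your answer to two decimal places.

Δd-prime = -1.72

Block 1: z(0.40) = -0.253, z(0.78) = 0.772, d' = -1.025
Block 2: z(0.78) = 0.772, z(0.53) = 0.075, d' = 0.697
Δd' = d'_Block 1 − d'_Block 2 = -1.025 − 0.697 = -1.722
Block 2 has the higher sensitivity.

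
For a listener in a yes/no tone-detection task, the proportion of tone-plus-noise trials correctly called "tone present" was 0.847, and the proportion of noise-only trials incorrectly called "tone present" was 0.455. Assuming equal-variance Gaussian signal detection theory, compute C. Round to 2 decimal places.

z(H) = z(0.847) = 1.0237
z(FA) = z(0.455) = -0.1130
c = −½·[z(H) + z(FA)] = −0.5 × (1.0237 + (-0.1130)) = -0.45535

C = -0.46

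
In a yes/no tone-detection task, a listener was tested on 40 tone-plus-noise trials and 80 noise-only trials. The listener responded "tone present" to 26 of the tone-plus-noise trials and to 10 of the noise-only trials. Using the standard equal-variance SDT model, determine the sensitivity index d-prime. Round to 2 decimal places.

H = 26/40 = 0.6500
FA = 10/80 = 0.1250
z(H) = z(0.6500) = 0.3853
z(FA) = z(0.1250) = -1.1503
d' = z(H) − z(FA) = 0.3853 − (-1.1503) = 1.5356

d-prime = 1.54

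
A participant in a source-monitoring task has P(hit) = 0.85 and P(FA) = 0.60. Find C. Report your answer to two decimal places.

Φ⁻¹(H) = 1.036
Φ⁻¹(FA) = 0.253
c = −½·[z(H) + z(FA)] = −0.5 × (1.036 + 0.253) = -0.6445
c < 0: the participant has a liberal response bias.

C = -0.64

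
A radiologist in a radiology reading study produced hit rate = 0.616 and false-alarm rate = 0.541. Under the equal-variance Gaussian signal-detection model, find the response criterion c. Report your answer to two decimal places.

c = -0.20

Φ⁻¹(H) = Φ⁻¹(0.616) = 0.2950
Φ⁻¹(FA) = Φ⁻¹(0.541) = 0.1030
c = −½·[z(H) + z(FA)] = −0.5 × (0.2950 + 0.1030) = -0.1990
c < 0: the radiologist has a liberal response bias.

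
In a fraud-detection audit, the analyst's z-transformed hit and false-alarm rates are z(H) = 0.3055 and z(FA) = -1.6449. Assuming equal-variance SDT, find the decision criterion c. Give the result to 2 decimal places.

c = 0.67

c = −½·[z(H) + z(FA)] = −½·(0.3055 + (-1.6449)) = 0.6697
c > 0: the analyst has a conservative response bias.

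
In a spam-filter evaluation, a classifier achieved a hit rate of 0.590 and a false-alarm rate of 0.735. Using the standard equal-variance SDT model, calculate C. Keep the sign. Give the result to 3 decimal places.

z(H) = 0.2275
z(FA) = 0.6280
c = −½·[z(H) + z(FA)] = −0.5 × (0.2275 + 0.6280) = -0.42775

C = -0.428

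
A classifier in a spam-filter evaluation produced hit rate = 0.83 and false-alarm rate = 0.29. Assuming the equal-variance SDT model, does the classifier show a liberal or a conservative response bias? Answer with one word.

liberal

z(H) = 0.954, z(FA) = -0.553
c = −½·(z(H) + z(FA)) = -0.2005
c < 0 → liberal criterion (biased toward responding “yes”).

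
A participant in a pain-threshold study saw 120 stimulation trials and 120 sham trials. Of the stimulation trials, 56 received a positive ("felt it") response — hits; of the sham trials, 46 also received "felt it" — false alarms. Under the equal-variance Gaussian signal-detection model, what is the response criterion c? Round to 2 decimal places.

H = 56/120 = 0.4667
FA = 46/120 = 0.3833
z(H) = z(0.4667) = -0.084
z(FA) = z(0.3833) = -0.297
c = −½·[z(H) + z(FA)] = −0.5 × (-0.084 + (-0.297)) = 0.1905
c > 0: the participant has a conservative response bias.

c = 0.19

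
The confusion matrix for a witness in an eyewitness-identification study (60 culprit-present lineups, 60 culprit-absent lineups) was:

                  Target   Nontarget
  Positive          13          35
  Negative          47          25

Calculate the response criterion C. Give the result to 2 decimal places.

C = 0.29

H = 13/60 = 0.2167
FA = 35/60 = 0.5833
Φ⁻¹(H) = Φ⁻¹(0.2167) = -0.7834
Φ⁻¹(FA) = Φ⁻¹(0.5833) = 0.2103
c = −½·[z(H) + z(FA)] = −0.5 × (-0.7834 + 0.2103) = 0.28655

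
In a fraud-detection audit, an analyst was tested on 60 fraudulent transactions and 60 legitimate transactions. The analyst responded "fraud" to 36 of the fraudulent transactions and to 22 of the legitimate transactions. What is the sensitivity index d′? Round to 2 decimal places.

H = 36/60 = 0.6000
FA = 22/60 = 0.3667
Φ⁻¹(0.6000) = 0.2533, Φ⁻¹(0.3667) = -0.3406
d' = z(H) − z(FA) = 0.2533 − (-0.3406) = 0.5939

d′ = 0.59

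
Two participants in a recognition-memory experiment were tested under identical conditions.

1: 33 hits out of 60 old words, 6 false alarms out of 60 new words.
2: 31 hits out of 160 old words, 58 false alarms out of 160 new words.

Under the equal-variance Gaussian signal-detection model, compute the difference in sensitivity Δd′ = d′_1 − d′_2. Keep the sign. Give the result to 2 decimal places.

1: z(0.5500) = 0.126, z(0.1000) = -1.282, d' = 1.408
2: z(0.1938) = -0.864, z(0.3625) = -0.352, d' = -0.512
Δd' = d'_1 − d'_2 = 1.408 − (-0.512) = 1.920
1 has the higher sensitivity.

Δd′ = 1.92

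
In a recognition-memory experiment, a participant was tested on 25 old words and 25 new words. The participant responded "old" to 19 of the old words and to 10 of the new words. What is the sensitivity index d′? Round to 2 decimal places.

H = 19/25 = 0.7600
FA = 10/25 = 0.4000
z(0.7600) = 0.706, z(0.4000) = -0.253
d' = z(H) − z(FA) = 0.706 − (-0.253) = 0.959

d′ = 0.96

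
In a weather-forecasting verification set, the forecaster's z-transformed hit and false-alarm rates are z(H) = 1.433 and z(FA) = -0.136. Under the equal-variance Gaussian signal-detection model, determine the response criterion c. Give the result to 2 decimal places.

c = −½·[z(H) + z(FA)] = −½·(1.433 + (-0.136)) = -0.6485
c < 0: the forecaster has a liberal response bias.

c = -0.65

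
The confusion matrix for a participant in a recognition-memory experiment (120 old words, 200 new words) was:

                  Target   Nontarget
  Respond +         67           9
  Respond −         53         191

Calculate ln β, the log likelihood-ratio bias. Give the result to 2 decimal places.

H = 67/120 = 0.5583
FA = 9/200 = 0.0450
z(0.5583) = 0.147, z(0.0450) = -1.695
ln β = −½·[z(H)² − z(FA)²] = −0.5 × (0.022 − 2.873) = 1.4255

ln β = 1.43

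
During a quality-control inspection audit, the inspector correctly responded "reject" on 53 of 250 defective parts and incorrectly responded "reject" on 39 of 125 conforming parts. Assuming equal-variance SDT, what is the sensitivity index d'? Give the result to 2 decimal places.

H = 53/250 = 0.2120
FA = 39/125 = 0.3120
Φ⁻¹(H) = -0.7995
Φ⁻¹(FA) = -0.4902
d' = z(H) − z(FA) = -0.7995 − (-0.4902) = -0.3093

d' = -0.31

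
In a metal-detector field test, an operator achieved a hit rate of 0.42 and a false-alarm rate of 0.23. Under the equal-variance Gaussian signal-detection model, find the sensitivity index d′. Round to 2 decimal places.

z(H) = z(0.42) = -0.202
z(FA) = z(0.23) = -0.739
d' = z(H) − z(FA) = -0.202 − (-0.739) = 0.537

d′ = 0.54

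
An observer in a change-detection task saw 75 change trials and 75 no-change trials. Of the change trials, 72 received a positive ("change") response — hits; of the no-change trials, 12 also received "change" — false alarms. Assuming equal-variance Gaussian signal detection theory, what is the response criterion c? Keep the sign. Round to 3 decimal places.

c = -0.378

H = 72/75 = 0.9600
FA = 12/75 = 0.1600
z(H) = z(0.9600) = 1.7507
z(FA) = z(0.1600) = -0.9945
c = −½·[z(H) + z(FA)] = −0.5 × (1.7507 + (-0.9945)) = -0.3781
c < 0: the observer has a liberal response bias.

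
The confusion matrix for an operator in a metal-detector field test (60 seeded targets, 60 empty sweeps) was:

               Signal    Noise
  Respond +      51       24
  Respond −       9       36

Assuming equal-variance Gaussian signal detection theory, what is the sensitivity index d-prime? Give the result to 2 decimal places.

d-prime = 1.29

H = 51/60 = 0.8500
FA = 24/60 = 0.4000
Φ⁻¹(0.8500) = 1.036, Φ⁻¹(0.4000) = -0.253
d' = z(H) − z(FA) = 1.036 − (-0.253) = 1.289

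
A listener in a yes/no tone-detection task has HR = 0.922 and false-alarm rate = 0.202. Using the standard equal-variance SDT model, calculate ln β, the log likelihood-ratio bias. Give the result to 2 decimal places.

ln β = -0.66

Φ⁻¹(H) = Φ⁻¹(0.922) = 1.419
Φ⁻¹(FA) = Φ⁻¹(0.202) = -0.834
ln β = −½·[z(H)² − z(FA)²] = −0.5 × (2.014 − 0.696) = -0.659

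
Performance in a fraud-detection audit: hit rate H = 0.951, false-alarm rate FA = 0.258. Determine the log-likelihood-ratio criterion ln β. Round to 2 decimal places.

ln β = -1.16

z(0.951) = 1.655, z(0.258) = -0.650
ln β = −½·[z(H)² − z(FA)²] = −0.5 × (2.739 − 0.423) = -1.158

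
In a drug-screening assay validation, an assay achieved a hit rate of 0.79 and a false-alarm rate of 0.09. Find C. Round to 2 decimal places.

z(H) = 0.8064
z(FA) = -1.3408
c = −½·[z(H) + z(FA)] = −0.5 × (0.8064 + (-1.3408)) = 0.2672
c > 0: the assay has a conservative response bias.

C = 0.27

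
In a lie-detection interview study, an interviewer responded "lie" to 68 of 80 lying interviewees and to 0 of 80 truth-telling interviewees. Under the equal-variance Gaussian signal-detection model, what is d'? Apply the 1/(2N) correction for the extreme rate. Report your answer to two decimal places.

d' = 3.53

The false-alarm rate is 0/80 = 0, so apply the 1/(2N) correction: FA → 1/(2·80) = 0.00625.
z(H) = z(0.85000) = 1.036
z(FA) = z(0.00625) = -2.498
d' = 1.036 − (-2.498) = 3.534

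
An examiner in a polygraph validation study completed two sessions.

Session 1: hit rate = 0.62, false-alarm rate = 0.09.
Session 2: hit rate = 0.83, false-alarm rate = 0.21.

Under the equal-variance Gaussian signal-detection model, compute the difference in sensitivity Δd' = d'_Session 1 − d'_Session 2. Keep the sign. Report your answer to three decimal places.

Session 1: z(0.62) = 0.3055, z(0.09) = -1.3408, d' = 1.6463
Session 2: z(0.83) = 0.9542, z(0.21) = -0.8064, d' = 1.7606
Δd' = d'_Session 1 − d'_Session 2 = 1.6463 − 1.7606 = -0.1143
Session 2 has the higher sensitivity.

Δd' = -0.114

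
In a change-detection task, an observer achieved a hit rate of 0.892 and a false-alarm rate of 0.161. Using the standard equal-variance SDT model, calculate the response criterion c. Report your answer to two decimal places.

Φ⁻¹(H) = 1.2372
Φ⁻¹(FA) = -0.9904
c = −½·[z(H) + z(FA)] = −0.5 × (1.2372 + (-0.9904)) = -0.1234
c < 0: the observer has a liberal response bias.

c = -0.12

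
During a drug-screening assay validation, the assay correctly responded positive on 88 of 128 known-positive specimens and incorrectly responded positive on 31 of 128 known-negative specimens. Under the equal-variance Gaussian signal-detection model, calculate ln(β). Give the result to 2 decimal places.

ln β = 0.13

H = 88/128 = 0.6875
FA = 31/128 = 0.2422
Φ⁻¹(H) = 0.489
Φ⁻¹(FA) = -0.699
ln β = −½·[z(H)² − z(FA)²] = −0.5 × (0.239 − 0.489) = 0.125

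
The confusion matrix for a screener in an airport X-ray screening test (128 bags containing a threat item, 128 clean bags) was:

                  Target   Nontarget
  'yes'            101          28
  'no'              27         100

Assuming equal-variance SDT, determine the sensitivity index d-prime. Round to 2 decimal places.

H = 101/128 = 0.7891
FA = 28/128 = 0.2188
z(0.7891) = 0.8033, z(0.2188) = -0.7763
d' = z(H) − z(FA) = 0.8033 − (-0.7763) = 1.5796

d-prime = 1.58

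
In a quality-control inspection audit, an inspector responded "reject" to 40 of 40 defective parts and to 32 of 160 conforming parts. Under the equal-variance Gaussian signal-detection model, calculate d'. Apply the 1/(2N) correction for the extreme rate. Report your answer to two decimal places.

The hit rate is 40/40 = 1, so apply the 1/(2N) correction: H → 1 − 1/(2·40) = 0.98750.
z(H) = z(0.98750) = 2.241
z(FA) = z(0.20000) = -0.842
d' = 2.241 − (-0.842) = 3.083

d' = 3.08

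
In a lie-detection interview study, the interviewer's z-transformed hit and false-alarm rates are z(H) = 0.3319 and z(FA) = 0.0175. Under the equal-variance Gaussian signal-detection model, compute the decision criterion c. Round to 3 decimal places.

c = −½·[z(H) + z(FA)] = −½·(0.3319 + 0.0175) = -0.1747
c < 0: the interviewer has a liberal response bias.

c = -0.175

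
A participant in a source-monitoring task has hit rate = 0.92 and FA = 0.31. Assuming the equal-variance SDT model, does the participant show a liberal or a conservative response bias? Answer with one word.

liberal

z(H) = 1.405, z(FA) = -0.496
c = −½·(z(H) + z(FA)) = -0.4545
c < 0 → liberal criterion (biased toward responding “yes”).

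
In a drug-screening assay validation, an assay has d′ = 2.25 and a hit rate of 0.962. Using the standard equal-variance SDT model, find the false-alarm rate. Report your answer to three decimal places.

false-alarm rate = 0.317

z(hit rate) = z(0.962) = 1.7744
z(FA) = z(H) − d' = 1.7744 − 2.25 = -0.4756
false-alarm rate = Φ(-0.4756) = 0.3172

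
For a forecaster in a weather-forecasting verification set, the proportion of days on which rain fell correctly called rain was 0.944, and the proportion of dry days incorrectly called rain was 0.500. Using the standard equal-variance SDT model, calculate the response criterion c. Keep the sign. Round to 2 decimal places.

c = -0.79

Φ⁻¹(H) = Φ⁻¹(0.944) = 1.5893
Φ⁻¹(FA) = Φ⁻¹(0.500) = 0.0000
c = −½·[z(H) + z(FA)] = −0.5 × (1.5893 + 0.0000) = -0.79465
c < 0: the forecaster has a liberal response bias.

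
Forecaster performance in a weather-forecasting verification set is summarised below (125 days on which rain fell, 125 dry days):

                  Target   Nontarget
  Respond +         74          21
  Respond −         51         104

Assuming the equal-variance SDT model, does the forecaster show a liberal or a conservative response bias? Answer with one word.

z(H) = 0.233, z(FA) = -0.962
c = −½·(z(H) + z(FA)) = 0.3645
c > 0 → conservative criterion (biased toward responding “no”).

conservative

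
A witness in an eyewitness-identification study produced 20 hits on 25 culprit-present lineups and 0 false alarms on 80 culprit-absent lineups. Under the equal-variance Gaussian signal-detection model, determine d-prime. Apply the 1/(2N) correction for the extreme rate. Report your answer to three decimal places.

d-prime = 3.339

The false-alarm rate is 0/80 = 0, so apply the 1/(2N) correction: FA → 1/(2·80) = 0.00625.
z(H) = z(0.80000) = 0.8416
z(FA) = z(0.00625) = -2.4977
d' = 0.8416 − (-2.4977) = 3.3393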